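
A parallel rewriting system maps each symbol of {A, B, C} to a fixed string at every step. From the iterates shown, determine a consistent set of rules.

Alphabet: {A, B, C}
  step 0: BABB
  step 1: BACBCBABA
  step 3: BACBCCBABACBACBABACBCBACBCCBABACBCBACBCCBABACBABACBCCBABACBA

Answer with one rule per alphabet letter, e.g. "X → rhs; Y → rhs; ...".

A->CBC, B->BA, C->CBA

  step 0 ⇒ step 1: BABB ⇒ BA·CBC·BA·BA
    A ↦ CBC
    B ↦ BA
    C ↦ CBA  (constrained at step 1)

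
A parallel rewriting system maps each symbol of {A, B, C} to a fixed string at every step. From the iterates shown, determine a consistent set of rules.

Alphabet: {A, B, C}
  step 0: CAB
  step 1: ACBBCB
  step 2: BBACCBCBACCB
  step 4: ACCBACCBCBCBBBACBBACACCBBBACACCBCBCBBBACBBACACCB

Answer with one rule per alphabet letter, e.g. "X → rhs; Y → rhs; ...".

A->BB, B->CB, C->AC

  step 1 ⇒ step 2: ACBBCB ⇒ BB·AC·CB·CB·AC·CB
    A ↦ BB
    B ↦ CB
    C ↦ AC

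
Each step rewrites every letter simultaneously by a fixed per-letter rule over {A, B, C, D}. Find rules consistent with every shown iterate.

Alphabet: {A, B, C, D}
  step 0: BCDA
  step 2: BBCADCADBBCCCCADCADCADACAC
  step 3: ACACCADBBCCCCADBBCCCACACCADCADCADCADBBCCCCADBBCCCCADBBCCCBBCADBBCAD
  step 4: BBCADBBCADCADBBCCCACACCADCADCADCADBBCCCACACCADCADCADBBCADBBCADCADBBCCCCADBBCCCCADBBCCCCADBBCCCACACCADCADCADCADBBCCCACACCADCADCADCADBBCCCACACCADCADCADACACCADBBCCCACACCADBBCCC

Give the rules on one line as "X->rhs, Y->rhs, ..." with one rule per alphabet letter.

  step 3 ⇒ step 4: ACACCADBBCCCCADBBCCCACACCADCADCADCADBBCCCCADBBCCCCADBBCCCBBCADBBCAD ⇒ BB·CAD·BB·CAD·CAD·BB·CCC·AC·AC·CAD·CAD·CAD·CAD·BB·CCC·AC·AC·CAD·CAD·CAD·BB·CAD·BB·CAD·CAD·BB·CCC·CAD·BB·CCC·CAD·BB·CCC·CAD·BB·CCC·AC·AC·CAD·CAD·CAD·CAD·BB·CCC·AC·AC·CAD·CAD·CAD·CAD·BB·CCC·AC·AC·CAD·CAD·CAD·AC·AC·CAD·BB·CCC·AC·AC·CAD·BB·CCC
    A ↦ BB
    B ↦ AC
    C ↦ CAD
    D ↦ CCC

A->BB, B->AC, C->CAD, D->CCC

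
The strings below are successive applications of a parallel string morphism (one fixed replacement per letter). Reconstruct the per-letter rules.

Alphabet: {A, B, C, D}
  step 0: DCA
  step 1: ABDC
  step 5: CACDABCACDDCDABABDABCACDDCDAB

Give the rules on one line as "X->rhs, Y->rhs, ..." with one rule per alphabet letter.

  step 0 ⇒ step 1: DCA ⇒ AB·D·C
    A ↦ C
    C ↦ D
    D ↦ AB
    B ↦ ACD  (constrained at step 1)

A->C, B->ACD, C->D, D->AB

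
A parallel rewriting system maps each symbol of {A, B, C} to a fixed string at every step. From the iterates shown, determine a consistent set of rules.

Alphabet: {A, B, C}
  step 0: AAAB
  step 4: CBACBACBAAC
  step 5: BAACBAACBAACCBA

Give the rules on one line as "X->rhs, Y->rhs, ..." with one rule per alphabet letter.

A->C, B->A, C->BA

  step 4 ⇒ step 5: CBACBACBAAC ⇒ BA·A·C·BA·A·C·BA·A·C·C·BA
    A ↦ C
    B ↦ A
    C ↦ BA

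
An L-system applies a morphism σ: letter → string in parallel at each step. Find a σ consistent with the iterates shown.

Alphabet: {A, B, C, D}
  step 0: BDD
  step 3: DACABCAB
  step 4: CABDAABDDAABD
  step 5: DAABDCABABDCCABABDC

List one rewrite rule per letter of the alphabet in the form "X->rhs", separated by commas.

  step 4 ⇒ step 5: CABDAABDDAABD ⇒ DA·AB·D·C·AB·AB·D·C·C·AB·AB·D·C
    A ↦ AB
    B ↦ D
    C ↦ DA
    D ↦ C

A->AB, B->D, C->DA, D->C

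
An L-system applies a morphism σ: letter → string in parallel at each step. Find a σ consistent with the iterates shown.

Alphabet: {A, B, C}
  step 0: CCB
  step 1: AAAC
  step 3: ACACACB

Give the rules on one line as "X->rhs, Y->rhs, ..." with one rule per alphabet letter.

  step 0 ⇒ step 1: CCB ⇒ A·A·AC
    B ↦ AC
    C ↦ A
    A ↦ B  (constrained at step 1)

A->B, B->AC, C->A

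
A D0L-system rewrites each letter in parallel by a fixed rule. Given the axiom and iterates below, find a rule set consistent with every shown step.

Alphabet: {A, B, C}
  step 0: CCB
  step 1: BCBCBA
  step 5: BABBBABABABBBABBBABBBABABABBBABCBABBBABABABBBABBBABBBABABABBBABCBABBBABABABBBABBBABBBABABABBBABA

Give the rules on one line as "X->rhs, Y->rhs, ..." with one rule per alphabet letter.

A->BB, B->BA, C->BC

  step 0 ⇒ step 1: CCB ⇒ BC·BC·BA
    B ↦ BA
    C ↦ BC
    A ↦ BB  (constrained at step 1)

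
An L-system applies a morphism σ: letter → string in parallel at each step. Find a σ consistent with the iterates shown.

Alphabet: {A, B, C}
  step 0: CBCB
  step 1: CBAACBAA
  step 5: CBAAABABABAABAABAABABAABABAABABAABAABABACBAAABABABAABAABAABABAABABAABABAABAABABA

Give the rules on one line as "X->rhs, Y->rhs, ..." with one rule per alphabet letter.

  step 0 ⇒ step 1: CBCB ⇒ CBA·A·CBA·A
    B ↦ A
    C ↦ CBA
    A ↦ AB  (constrained at step 1)

A->AB, B->A, C->CBA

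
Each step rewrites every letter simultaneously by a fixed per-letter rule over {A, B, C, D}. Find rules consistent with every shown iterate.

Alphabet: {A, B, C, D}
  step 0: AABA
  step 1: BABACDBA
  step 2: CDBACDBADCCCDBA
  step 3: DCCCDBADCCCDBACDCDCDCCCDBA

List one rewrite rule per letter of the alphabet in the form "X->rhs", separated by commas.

A->BA, B->CD, C->DC, D->C

  step 2 ⇒ step 3: CDBACDBADCCCDBA ⇒ DC·C·CD·BA·DC·C·CD·BA·C·DC·DC·DC·C·CD·BA
    A ↦ BA
    B ↦ CD
    C ↦ DC
    D ↦ C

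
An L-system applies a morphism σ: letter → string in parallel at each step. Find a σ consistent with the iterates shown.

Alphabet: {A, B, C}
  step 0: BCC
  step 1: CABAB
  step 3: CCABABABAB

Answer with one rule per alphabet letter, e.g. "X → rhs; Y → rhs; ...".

  step 0 ⇒ step 1: BCC ⇒ C·AB·AB
    B ↦ C
    C ↦ AB
    A ↦ C  (constrained at step 1)

A->C, B->C, C->AB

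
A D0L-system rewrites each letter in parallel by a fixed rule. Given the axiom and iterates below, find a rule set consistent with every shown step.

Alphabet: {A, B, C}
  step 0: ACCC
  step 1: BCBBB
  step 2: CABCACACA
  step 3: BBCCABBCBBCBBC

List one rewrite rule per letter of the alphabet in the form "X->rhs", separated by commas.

  step 2 ⇒ step 3: CABCACACA ⇒ B·BC·CA·B·BC·B·BC·B·BC
    A ↦ BC
    B ↦ CA
    C ↦ B

A->BC, B->CA, C->B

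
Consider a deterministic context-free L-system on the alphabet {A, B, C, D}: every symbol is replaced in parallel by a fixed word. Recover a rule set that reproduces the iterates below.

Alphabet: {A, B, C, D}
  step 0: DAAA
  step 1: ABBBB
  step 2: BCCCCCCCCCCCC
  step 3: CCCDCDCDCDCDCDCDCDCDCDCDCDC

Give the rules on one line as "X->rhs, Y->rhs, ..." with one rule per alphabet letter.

  step 2 ⇒ step 3: BCCCCCCCCCCCC ⇒ CCC·DC·DC·DC·DC·DC·DC·DC·DC·DC·DC·DC·DC
    B ↦ CCC
    C ↦ DC
  step 0 ⇒ step 1: DAAA ⇒ AB·B·B·B
    A ↦ B
  step 0 ⇒ step 1: DAAA ⇒ AB·B·B·B
    D ↦ AB

A->B, B->CCC, C->DC, D->AB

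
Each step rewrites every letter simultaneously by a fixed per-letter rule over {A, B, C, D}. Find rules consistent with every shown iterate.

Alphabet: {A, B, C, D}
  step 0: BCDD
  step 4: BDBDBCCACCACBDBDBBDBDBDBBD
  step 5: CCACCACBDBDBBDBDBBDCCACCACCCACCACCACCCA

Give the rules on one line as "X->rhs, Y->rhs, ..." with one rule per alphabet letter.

  step 4 ⇒ step 5: BDBDBCCACCACBDBDBBDBDBDBBD ⇒ C·CA·C·CA·C·BD·BD·B·BD·BD·B·BD·C·CA·C·CA·C·C·CA·C·CA·C·CA·C·C·CA
    A ↦ B
    B ↦ C
    C ↦ BD
    D ↦ CA

A->B, B->C, C->BD, D->CA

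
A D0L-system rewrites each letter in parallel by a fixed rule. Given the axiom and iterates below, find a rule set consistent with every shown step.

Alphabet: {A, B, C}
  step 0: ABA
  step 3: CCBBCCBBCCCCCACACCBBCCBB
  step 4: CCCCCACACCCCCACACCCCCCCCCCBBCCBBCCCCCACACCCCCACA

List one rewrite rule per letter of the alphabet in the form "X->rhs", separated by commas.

A->BB, B->CA, C->CC

  step 3 ⇒ step 4: CCBBCCBBCCCCCACACCBBCCBB ⇒ CC·CC·CA·CA·CC·CC·CA·CA·CC·CC·CC·CC·CC·BB·CC·BB·CC·CC·CA·CA·CC·CC·CA·CA
    A ↦ BB
    B ↦ CA
    C ↦ CC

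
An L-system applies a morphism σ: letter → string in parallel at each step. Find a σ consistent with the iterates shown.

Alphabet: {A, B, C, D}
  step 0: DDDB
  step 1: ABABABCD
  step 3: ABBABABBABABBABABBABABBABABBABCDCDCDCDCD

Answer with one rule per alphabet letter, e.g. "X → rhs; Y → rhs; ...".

A->CD, B->CD, C->ABB, D->AB

  step 0 ⇒ step 1: DDDB ⇒ AB·AB·AB·CD
    B ↦ CD
    D ↦ AB
    A ↦ CD  (constrained at step 1)
    C ↦ ABB  (constrained at step 1)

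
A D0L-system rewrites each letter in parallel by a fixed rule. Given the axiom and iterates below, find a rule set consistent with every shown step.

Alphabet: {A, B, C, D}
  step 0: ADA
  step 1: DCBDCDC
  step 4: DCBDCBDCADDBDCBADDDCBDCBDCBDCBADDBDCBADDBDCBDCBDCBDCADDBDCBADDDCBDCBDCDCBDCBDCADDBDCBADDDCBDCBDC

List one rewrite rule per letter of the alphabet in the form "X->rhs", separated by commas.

  step 0 ⇒ step 1: ADA ⇒ DC·BDC·DC
    A ↦ DC
    D ↦ BDC
    B ↦ ADD  (constrained at step 1)
    C ↦ B  (constrained at step 1)

A->DC, B->ADD, C->B, D->BDC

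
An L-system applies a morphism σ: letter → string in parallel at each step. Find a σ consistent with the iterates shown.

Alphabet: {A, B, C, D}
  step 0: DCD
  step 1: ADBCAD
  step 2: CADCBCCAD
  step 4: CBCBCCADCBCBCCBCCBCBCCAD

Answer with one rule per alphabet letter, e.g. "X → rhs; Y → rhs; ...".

  step 1 ⇒ step 2: ADBCAD ⇒ C·AD·C·BC·C·AD
    A ↦ C
    B ↦ C
    C ↦ BC
    D ↦ AD

A->C, B->C, C->BC, D->AD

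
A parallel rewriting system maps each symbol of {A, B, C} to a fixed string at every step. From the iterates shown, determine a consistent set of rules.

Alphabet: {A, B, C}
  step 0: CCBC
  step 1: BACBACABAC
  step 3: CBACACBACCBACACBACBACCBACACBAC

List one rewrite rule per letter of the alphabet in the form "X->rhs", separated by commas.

  step 0 ⇒ step 1: CCBC ⇒ BAC·BAC·A·BAC
    B ↦ A
    C ↦ BAC
    A ↦ C  (constrained at step 1)

A->C, B->A, C->BAC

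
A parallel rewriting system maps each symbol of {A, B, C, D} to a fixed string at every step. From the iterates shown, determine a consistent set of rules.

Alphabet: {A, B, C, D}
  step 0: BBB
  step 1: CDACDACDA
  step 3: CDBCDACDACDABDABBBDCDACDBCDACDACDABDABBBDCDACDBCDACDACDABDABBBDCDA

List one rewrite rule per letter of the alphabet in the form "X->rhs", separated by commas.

  step 0 ⇒ step 1: BBB ⇒ CDA·CDA·CDA
    B ↦ CDA
    A ↦ CDB  (constrained at step 1)
    C ↦ ABB  (constrained at step 1)
    D ↦ BD  (constrained at step 1)

A->CDB, B->CDA, C->ABB, D->BD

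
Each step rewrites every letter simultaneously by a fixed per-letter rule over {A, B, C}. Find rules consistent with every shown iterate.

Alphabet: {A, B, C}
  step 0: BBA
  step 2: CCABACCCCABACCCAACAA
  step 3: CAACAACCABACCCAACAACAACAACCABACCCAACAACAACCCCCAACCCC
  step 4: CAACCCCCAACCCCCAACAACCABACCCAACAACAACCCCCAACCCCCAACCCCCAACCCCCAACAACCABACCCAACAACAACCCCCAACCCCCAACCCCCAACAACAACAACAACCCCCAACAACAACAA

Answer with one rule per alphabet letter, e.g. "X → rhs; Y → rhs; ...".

A->CC, B->ABA, C->CAA

  step 3 ⇒ step 4: CAACAACCABACCCAACAACAACAACCABACCCAACAACAACCCCCAACCCC ⇒ CAA·CC·CC·CAA·CC·CC·CAA·CAA·CC·ABA·CC·CAA·CAA·CAA·CC·CC·CAA·CC·CC·CAA·CC·CC·CAA·CC·CC·CAA·CAA·CC·ABA·CC·CAA·CAA·CAA·CC·CC·CAA·CC·CC·CAA·CC·CC·CAA·CAA·CAA·CAA·CAA·CC·CC·CAA·CAA·CAA·CAA
    A ↦ CC
    B ↦ ABA
    C ↦ CAA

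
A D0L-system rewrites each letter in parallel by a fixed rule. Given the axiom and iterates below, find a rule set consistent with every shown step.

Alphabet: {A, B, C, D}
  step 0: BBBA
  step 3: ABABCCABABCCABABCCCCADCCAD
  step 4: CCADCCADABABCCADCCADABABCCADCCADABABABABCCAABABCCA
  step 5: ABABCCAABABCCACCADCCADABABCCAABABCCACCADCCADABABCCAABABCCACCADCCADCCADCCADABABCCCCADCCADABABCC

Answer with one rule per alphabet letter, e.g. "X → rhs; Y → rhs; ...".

A->CC, B->AD, C->AB, D->A

  step 4 ⇒ step 5: CCADCCADABABCCADCCADABABCCADCCADABABABABCCAABABCCA ⇒ AB·AB·CC·A·AB·AB·CC·A·CC·AD·CC·AD·AB·AB·CC·A·AB·AB·CC·A·CC·AD·CC·AD·AB·AB·CC·A·AB·AB·CC·A·CC·AD·CC·AD·CC·AD·CC·AD·AB·AB·CC·CC·AD·CC·AD·AB·AB·CC
    A ↦ CC
    B ↦ AD
    C ↦ AB
    D ↦ A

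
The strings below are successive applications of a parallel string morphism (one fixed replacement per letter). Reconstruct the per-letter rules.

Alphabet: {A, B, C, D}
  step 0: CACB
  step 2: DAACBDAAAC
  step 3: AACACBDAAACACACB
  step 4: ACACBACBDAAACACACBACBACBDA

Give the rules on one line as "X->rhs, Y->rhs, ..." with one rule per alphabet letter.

  step 3 ⇒ step 4: AACACBDAAACACACB ⇒ AC·AC·B·AC·B·DA·A·AC·AC·AC·B·AC·B·AC·B·DA
    A ↦ AC
    B ↦ DA
    C ↦ B
    D ↦ A

A->AC, B->DA, C->B, D->A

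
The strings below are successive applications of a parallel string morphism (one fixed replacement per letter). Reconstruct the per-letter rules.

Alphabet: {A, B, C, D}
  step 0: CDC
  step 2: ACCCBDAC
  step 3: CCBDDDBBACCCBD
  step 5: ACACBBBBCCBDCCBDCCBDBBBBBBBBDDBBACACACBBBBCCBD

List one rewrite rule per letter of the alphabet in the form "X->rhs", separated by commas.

A->CCB, B->BB, C->D, D->AC

  step 2 ⇒ step 3: ACCCBDAC ⇒ CCB·D·D·D·BB·AC·CCB·D
    A ↦ CCB
    B ↦ BB
    C ↦ D
    D ↦ AC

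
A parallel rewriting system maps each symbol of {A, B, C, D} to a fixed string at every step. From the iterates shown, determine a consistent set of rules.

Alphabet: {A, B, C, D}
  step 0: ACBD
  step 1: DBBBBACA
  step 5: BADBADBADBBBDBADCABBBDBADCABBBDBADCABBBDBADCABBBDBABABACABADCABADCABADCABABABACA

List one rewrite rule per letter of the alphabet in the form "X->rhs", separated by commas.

A->D, B->BA, C->BBB, D->CA

  step 0 ⇒ step 1: ACBD ⇒ D·BBB·BA·CA
    A ↦ D
    B ↦ BA
    C ↦ BBB
    D ↦ CA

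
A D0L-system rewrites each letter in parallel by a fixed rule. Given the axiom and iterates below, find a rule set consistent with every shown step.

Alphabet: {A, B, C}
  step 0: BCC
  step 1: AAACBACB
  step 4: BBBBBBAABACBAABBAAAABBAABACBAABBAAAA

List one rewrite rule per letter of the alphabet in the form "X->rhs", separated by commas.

A->B, B->AA, C->ACB

  step 0 ⇒ step 1: BCC ⇒ AA·ACB·ACB
    B ↦ AA
    C ↦ ACB
    A ↦ B  (constrained at step 1)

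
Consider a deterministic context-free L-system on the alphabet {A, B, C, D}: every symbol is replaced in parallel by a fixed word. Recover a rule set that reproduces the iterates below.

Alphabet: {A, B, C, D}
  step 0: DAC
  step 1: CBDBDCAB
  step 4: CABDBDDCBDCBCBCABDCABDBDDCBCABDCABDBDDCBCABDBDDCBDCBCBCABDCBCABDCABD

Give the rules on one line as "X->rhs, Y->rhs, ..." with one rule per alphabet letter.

A->DBD, B->D, C->CAB, D->CB

  step 0 ⇒ step 1: DAC ⇒ CB·DBD·CAB
    A ↦ DBD
    C ↦ CAB
    D ↦ CB
    B ↦ D  (constrained at step 1)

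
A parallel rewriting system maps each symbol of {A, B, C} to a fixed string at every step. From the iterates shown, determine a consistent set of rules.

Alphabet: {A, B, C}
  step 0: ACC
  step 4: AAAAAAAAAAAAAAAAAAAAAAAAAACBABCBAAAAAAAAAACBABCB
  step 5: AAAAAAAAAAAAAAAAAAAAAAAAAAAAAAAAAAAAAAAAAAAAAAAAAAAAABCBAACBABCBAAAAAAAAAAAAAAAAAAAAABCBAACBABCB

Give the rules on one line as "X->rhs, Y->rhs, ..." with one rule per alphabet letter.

A->AA, B->CB, C->AB

  step 4 ⇒ step 5: AAAAAAAAAAAAAAAAAAAAAAAAAACBABCBAAAAAAAAAACBABCB ⇒ AA·AA·AA·AA·AA·AA·AA·AA·AA·AA·AA·AA·AA·AA·AA·AA·AA·AA·AA·AA·AA·AA·AA·AA·AA·AA·AB·CB·AA·CB·AB·CB·AA·AA·AA·AA·AA·AA·AA·AA·AA·AA·AB·CB·AA·CB·AB·CB
    A ↦ AA
    B ↦ CB
    C ↦ AB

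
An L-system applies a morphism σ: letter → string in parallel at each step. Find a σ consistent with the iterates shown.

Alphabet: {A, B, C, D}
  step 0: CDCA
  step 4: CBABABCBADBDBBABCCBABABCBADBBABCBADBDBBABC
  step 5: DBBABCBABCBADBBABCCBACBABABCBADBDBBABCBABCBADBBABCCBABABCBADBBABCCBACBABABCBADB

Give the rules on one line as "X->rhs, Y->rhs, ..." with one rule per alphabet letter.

A->BC, B->BA, C->DB, D->C

  step 4 ⇒ step 5: CBABABCBADBDBBABCCBABABCBADBBABCBADBDBBABC ⇒ DB·BA·BC·BA·BC·BA·DB·BA·BC·C·BA·C·BA·BA·BC·BA·DB·DB·BA·BC·BA·BC·BA·DB·BA·BC·C·BA·BA·BC·BA·DB·BA·BC·C·BA·C·BA·BA·BC·BA·DB
    A ↦ BC
    B ↦ BA
    C ↦ DB
    D ↦ C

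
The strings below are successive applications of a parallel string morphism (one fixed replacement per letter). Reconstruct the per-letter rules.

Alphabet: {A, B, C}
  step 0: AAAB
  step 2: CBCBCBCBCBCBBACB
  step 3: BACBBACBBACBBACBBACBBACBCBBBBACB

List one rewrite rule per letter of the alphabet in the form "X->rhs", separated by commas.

  step 2 ⇒ step 3: CBCBCBCBCBCBBACB ⇒ BA·CB·BA·CB·BA·CB·BA·CB·BA·CB·BA·CB·CB·BB·BA·CB
    A ↦ BB
    B ↦ CB
    C ↦ BA

A->BB, B->CB, C->BA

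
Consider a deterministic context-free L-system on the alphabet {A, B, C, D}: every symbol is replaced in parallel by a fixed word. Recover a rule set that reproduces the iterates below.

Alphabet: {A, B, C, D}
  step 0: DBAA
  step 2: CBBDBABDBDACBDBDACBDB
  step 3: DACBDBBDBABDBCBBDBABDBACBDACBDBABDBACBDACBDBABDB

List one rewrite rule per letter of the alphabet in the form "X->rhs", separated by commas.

  step 2 ⇒ step 3: CBBDBABDBDACBDBDACBDB ⇒ DAC·BDB·BDB·A·BDB·CB·BDB·A·BDB·A·CB·DAC·BDB·A·BDB·A·CB·DAC·BDB·A·BDB
    A ↦ CB
    B ↦ BDB
    C ↦ DAC
    D ↦ A

A->CB, B->BDB, C->DAC, D->A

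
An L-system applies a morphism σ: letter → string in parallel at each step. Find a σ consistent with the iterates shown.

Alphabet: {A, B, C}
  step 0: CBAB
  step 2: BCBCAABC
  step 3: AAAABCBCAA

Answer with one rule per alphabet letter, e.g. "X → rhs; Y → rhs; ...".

A->BC, B->A, C->A

  step 2 ⇒ step 3: BCBCAABC ⇒ A·A·A·A·BC·BC·A·A
    A ↦ BC
    B ↦ A
    C ↦ A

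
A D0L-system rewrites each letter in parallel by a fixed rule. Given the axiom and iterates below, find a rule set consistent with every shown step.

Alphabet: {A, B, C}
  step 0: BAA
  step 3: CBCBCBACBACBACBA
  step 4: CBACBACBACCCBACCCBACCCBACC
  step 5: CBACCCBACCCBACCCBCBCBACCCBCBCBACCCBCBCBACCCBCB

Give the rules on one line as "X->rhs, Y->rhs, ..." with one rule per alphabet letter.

  step 4 ⇒ step 5: CBACBACBACCCBACCCBACCCBACC ⇒ CB·A·CC·CB·A·CC·CB·A·CC·CB·CB·CB·A·CC·CB·CB·CB·A·CC·CB·CB·CB·A·CC·CB·CB
    A ↦ CC
    B ↦ A
    C ↦ CB

A->CC, B->A, C->CB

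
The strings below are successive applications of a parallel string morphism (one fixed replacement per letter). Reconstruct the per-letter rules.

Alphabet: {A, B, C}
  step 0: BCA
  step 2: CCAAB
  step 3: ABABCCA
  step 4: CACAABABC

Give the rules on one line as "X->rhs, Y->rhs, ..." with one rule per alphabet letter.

  step 3 ⇒ step 4: ABABCCA ⇒ C·A·C·A·AB·AB·C
    A ↦ C
    B ↦ A
    C ↦ AB

A->C, B->A, C->AB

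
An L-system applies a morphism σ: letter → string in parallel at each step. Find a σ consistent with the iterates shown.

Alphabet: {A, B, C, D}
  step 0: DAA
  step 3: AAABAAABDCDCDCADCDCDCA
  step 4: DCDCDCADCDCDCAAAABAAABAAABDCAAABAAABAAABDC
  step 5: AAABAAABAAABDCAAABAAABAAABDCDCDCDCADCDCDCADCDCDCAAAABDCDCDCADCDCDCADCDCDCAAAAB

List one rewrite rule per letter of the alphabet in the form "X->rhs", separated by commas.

A->DC, B->A, C->AB, D->AA

  step 4 ⇒ step 5: DCDCDCADCDCDCAAAABAAABAAABDCAAABAAABAAABDC ⇒ AA·AB·AA·AB·AA·AB·DC·AA·AB·AA·AB·AA·AB·DC·DC·DC·DC·A·DC·DC·DC·A·DC·DC·DC·A·AA·AB·DC·DC·DC·A·DC·DC·DC·A·DC·DC·DC·A·AA·AB
    A ↦ DC
    B ↦ A
    C ↦ AB
    D ↦ AA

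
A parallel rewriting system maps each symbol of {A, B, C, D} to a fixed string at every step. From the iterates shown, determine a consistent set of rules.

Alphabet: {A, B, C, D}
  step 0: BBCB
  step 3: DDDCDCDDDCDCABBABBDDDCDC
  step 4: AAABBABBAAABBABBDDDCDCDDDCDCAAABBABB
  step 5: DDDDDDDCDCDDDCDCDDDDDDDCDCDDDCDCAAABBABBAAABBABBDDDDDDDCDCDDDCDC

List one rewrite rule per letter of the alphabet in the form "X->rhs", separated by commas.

A->DD, B->DC, C->BB, D->A

  step 4 ⇒ step 5: AAABBABBAAABBABBDDDCDCDDDCDCAAABBABB ⇒ DD·DD·DD·DC·DC·DD·DC·DC·DD·DD·DD·DC·DC·DD·DC·DC·A·A·A·BB·A·BB·A·A·A·BB·A·BB·DD·DD·DD·DC·DC·DD·DC·DC
    A ↦ DD
    B ↦ DC
    C ↦ BB
    D ↦ A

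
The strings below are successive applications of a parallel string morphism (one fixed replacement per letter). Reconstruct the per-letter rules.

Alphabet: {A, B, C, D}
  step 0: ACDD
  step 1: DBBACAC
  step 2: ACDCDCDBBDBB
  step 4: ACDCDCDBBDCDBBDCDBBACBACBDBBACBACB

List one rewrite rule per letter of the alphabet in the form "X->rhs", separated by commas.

A->DB, B->DC, C->B, D->AC

  step 1 ⇒ step 2: DBBACAC ⇒ AC·DC·DC·DB·B·DB·B
    A ↦ DB
    B ↦ DC
    C ↦ B
    D ↦ AC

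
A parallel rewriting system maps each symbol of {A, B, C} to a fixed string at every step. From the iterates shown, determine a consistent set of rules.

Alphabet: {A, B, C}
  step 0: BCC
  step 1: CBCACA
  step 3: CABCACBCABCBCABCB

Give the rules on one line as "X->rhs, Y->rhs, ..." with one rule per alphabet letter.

  step 0 ⇒ step 1: BCC ⇒ CB·CA·CA
    B ↦ CB
    C ↦ CA
    A ↦ B  (constrained at step 1)

A->B, B->CB, C->CA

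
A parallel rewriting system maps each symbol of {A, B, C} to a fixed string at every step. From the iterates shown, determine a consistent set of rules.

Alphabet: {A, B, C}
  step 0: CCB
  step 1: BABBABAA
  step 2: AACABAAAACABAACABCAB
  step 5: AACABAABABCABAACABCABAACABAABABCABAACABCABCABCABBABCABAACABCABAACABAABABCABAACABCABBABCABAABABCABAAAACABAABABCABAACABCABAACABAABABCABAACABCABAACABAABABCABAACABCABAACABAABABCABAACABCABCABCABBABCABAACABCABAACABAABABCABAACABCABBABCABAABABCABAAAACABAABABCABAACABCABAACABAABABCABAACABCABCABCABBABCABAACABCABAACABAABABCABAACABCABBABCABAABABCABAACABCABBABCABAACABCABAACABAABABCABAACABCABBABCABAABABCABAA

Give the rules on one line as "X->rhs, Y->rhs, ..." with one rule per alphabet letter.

  step 1 ⇒ step 2: BABBABAA ⇒ AA·CAB·AA·AA·CAB·AA·CAB·CAB
    A ↦ CAB
    B ↦ AA
  step 0 ⇒ step 1: CCB ⇒ BAB·BAB·AA
    C ↦ BAB

A->CAB, B->AA, C->BAB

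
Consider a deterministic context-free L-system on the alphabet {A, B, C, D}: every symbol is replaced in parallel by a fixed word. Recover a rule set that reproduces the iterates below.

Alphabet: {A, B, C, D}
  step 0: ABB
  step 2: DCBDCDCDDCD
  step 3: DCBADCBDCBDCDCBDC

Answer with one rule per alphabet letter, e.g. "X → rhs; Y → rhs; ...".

A->DCD, B->A, C->B, D->DC

  step 2 ⇒ step 3: DCBDCDCDDCD ⇒ DC·B·A·DC·B·DC·B·DC·DC·B·DC
    B ↦ A
    C ↦ B
    D ↦ DC
    A ↦ DCD  (constrained at step 0)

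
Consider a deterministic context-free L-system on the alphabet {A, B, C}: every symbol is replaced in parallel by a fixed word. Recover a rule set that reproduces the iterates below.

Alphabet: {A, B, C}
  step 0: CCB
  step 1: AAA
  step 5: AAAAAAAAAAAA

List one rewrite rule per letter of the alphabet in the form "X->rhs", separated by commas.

  step 0 ⇒ step 1: CCB ⇒ A·A·A
    B ↦ A
    C ↦ A
    A ↦ CB  (constrained at step 1)

A->CB, B->A, C->A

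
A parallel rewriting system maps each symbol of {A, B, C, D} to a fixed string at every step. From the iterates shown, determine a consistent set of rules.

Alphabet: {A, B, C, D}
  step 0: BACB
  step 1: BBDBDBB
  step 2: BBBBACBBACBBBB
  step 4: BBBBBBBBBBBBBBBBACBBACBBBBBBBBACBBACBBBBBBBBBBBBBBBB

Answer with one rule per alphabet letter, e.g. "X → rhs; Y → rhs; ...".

A->D, B->BB, C->BD, D->AC

  step 1 ⇒ step 2: BBDBDBB ⇒ BB·BB·AC·BB·AC·BB·BB
    B ↦ BB
    D ↦ AC
  step 0 ⇒ step 1: BACB ⇒ BB·D·BD·BB
    A ↦ D
  step 0 ⇒ step 1: BACB ⇒ BB·D·BD·BB
    C ↦ BD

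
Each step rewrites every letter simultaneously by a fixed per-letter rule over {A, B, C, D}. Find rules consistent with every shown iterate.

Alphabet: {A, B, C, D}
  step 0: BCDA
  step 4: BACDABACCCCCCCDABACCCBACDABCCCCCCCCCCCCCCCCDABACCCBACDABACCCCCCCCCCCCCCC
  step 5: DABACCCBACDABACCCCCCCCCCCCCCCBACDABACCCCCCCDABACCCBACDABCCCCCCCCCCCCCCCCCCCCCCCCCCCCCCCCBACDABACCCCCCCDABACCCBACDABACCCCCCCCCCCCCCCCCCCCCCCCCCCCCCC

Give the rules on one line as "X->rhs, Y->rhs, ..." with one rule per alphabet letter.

A->AC, B->DAB, C->CC, D->B

  step 4 ⇒ step 5: BACDABACCCCCCCDABACCCBACDABCCCCCCCCCCCCCCCCDABACCCBACDABACCCCCCCCCCCCCCC ⇒ DAB·AC·CC·B·AC·DAB·AC·CC·CC·CC·CC·CC·CC·CC·B·AC·DAB·AC·CC·CC·CC·DAB·AC·CC·B·AC·DAB·CC·CC·CC·CC·CC·CC·CC·CC·CC·CC·CC·CC·CC·CC·CC·CC·B·AC·DAB·AC·CC·CC·CC·DAB·AC·CC·B·AC·DAB·AC·CC·CC·CC·CC·CC·CC·CC·CC·CC·CC·CC·CC·CC·CC·CC
    A ↦ AC
    B ↦ DAB
    C ↦ CC
    D ↦ B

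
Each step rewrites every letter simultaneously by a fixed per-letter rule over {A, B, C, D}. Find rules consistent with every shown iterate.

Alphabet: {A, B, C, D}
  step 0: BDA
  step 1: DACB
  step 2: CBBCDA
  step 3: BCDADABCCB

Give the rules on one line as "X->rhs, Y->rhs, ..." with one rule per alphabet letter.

  step 2 ⇒ step 3: CBBCDA ⇒ BC·DA·DA·BC·C·B
    A ↦ B
    B ↦ DA
    C ↦ BC
    D ↦ C

A->B, B->DA, C->BC, D->C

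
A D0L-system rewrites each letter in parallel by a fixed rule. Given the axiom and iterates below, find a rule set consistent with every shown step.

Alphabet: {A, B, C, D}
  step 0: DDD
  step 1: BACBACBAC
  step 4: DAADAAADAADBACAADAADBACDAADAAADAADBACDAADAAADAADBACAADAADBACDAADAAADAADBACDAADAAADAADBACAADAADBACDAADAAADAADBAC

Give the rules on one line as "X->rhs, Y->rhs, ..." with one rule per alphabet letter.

A->AAD, B->D, C->A, D->BAC

  step 0 ⇒ step 1: DDD ⇒ BAC·BAC·BAC
    D ↦ BAC
    A ↦ AAD  (constrained at step 1)
    B ↦ D  (constrained at step 1)
    C ↦ A  (constrained at step 1)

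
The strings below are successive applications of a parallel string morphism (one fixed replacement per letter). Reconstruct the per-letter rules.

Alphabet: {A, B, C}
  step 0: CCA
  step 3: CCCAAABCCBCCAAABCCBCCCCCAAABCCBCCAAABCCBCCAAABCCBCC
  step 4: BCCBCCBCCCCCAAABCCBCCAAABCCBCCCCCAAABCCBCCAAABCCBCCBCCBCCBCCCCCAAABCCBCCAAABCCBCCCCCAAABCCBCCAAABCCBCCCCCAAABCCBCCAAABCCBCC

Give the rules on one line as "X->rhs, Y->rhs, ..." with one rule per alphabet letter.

A->C, B->AAA, C->BCC

  step 3 ⇒ step 4: CCCAAABCCBCCAAABCCBCCCCCAAABCCBCCAAABCCBCCAAABCCBCC ⇒ BCC·BCC·BCC·C·C·C·AAA·BCC·BCC·AAA·BCC·BCC·C·C·C·AAA·BCC·BCC·AAA·BCC·BCC·BCC·BCC·BCC·C·C·C·AAA·BCC·BCC·AAA·BCC·BCC·C·C·C·AAA·BCC·BCC·AAA·BCC·BCC·C·C·C·AAA·BCC·BCC·AAA·BCC·BCC
    A ↦ C
    B ↦ AAA
    C ↦ BCC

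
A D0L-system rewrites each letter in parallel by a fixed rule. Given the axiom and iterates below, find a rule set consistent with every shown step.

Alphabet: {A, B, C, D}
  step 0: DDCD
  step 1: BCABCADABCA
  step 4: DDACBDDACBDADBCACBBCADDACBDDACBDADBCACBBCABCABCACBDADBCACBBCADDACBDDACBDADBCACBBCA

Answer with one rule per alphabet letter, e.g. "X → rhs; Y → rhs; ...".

  step 0 ⇒ step 1: DDCD ⇒ BCA·BCA·DA·BCA
    C ↦ DA
    D ↦ BCA
    A ↦ CB  (constrained at step 1)
    B ↦ D  (constrained at step 1)

A->CB, B->D, C->DA, D->BCA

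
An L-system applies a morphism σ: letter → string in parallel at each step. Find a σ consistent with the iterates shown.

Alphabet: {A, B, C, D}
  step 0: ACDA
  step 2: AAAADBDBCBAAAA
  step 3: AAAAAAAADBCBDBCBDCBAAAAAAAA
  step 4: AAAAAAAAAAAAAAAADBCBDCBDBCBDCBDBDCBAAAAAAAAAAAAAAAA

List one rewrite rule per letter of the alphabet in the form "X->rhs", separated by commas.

A->AA, B->CB, C->D, D->DB

  step 3 ⇒ step 4: AAAAAAAADBCBDBCBDCBAAAAAAAA ⇒ AA·AA·AA·AA·AA·AA·AA·AA·DB·CB·D·CB·DB·CB·D·CB·DB·D·CB·AA·AA·AA·AA·AA·AA·AA·AA
    A ↦ AA
    B ↦ CB
    C ↦ D
    D ↦ DB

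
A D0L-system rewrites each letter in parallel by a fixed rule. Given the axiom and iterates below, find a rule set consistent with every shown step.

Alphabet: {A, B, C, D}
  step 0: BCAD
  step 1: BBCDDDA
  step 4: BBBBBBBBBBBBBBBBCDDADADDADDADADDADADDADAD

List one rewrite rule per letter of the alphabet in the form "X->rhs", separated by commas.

  step 0 ⇒ step 1: BCAD ⇒ BB·CD·D·DA
    A ↦ D
    B ↦ BB
    C ↦ CD
    D ↦ DA

A->D, B->BB, C->CD, D->DA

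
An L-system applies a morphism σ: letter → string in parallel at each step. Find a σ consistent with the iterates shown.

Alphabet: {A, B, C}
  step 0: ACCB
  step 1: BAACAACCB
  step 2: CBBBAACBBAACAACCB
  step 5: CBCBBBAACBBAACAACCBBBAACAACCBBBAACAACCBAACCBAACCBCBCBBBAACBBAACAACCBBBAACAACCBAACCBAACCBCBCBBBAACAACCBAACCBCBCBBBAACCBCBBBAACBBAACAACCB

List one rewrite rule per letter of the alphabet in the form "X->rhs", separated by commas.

  step 1 ⇒ step 2: BAACAACCB ⇒ CB·B·B·AAC·B·B·AAC·AAC·CB
    A ↦ B
    B ↦ CB
    C ↦ AAC

A->B, B->CB, C->AAC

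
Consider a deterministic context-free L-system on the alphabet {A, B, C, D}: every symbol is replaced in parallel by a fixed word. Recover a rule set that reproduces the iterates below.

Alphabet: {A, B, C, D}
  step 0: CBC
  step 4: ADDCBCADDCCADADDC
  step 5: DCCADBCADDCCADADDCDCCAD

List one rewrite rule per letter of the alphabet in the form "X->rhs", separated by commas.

  step 4 ⇒ step 5: ADDCBCADDCCADADDC ⇒ D·C·C·AD·BC·AD·D·C·C·AD·AD·D·C·D·C·C·AD
    A ↦ D
    B ↦ BC
    C ↦ AD
    D ↦ C

A->D, B->BC, C->AD, D->C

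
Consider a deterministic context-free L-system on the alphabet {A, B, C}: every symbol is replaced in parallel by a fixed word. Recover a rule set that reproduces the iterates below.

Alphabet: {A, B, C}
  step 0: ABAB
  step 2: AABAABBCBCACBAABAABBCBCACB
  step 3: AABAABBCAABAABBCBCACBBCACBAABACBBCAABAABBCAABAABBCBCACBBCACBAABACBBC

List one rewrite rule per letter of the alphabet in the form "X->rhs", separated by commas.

  step 2 ⇒ step 3: AABAABBCBCACBAABAABBCBCACB ⇒ AAB·AAB·BC·AAB·AAB·BC·BC·ACB·BC·ACB·AAB·ACB·BC·AAB·AAB·BC·AAB·AAB·BC·BC·ACB·BC·ACB·AAB·ACB·BC
    A ↦ AAB
    B ↦ BC
    C ↦ ACB

A->AAB, B->BC, C->ACB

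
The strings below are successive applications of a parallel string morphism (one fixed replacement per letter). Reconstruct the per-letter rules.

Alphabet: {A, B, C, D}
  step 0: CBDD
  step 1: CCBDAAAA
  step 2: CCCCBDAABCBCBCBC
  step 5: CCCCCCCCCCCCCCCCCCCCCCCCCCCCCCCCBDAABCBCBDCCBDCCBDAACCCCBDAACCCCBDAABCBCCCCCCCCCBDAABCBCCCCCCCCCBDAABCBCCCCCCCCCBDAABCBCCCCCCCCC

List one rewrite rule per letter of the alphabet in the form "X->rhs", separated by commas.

A->BC, B->BD, C->CC, D->AA

  step 1 ⇒ step 2: CCBDAAAA ⇒ CC·CC·BD·AA·BC·BC·BC·BC
    A ↦ BC
    B ↦ BD
    C ↦ CC
    D ↦ AA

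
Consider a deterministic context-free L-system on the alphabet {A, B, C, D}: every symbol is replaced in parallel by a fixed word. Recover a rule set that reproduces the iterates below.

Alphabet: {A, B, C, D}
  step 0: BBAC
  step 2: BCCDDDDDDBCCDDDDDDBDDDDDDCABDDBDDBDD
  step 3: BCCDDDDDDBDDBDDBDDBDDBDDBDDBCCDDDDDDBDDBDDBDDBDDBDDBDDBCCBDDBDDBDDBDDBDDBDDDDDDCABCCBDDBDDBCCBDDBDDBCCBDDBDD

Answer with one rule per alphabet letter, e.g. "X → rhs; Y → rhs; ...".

A->DCA, B->BCC, C->DDD, D->BDD

  step 2 ⇒ step 3: BCCDDDDDDBCCDDDDDDBDDDDDDCABDDBDDBDD ⇒ BCC·DDD·DDD·BDD·BDD·BDD·BDD·BDD·BDD·BCC·DDD·DDD·BDD·BDD·BDD·BDD·BDD·BDD·BCC·BDD·BDD·BDD·BDD·BDD·BDD·DDD·DCA·BCC·BDD·BDD·BCC·BDD·BDD·BCC·BDD·BDD
    A ↦ DCA
    B ↦ BCC
    C ↦ DDD
    D ↦ BDD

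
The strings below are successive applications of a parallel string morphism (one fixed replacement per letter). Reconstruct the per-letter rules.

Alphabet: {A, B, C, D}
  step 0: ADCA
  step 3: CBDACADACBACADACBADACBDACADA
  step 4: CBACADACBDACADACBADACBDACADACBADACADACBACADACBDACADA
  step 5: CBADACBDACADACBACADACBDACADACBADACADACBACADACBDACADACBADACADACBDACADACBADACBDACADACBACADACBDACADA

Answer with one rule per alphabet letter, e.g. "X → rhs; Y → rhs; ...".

A->DA, B->A, C->CB, D->CA

  step 4 ⇒ step 5: CBACADACBDACADACBADACBDACADACBADACADACBACADACBDACADA ⇒ CB·A·DA·CB·DA·CA·DA·CB·A·CA·DA·CB·DA·CA·DA·CB·A·DA·CA·DA·CB·A·CA·DA·CB·DA·CA·DA·CB·A·DA·CA·DA·CB·DA·CA·DA·CB·A·DA·CB·DA·CA·DA·CB·A·CA·DA·CB·DA·CA·DA
    A ↦ DA
    B ↦ A
    C ↦ CB
    D ↦ CA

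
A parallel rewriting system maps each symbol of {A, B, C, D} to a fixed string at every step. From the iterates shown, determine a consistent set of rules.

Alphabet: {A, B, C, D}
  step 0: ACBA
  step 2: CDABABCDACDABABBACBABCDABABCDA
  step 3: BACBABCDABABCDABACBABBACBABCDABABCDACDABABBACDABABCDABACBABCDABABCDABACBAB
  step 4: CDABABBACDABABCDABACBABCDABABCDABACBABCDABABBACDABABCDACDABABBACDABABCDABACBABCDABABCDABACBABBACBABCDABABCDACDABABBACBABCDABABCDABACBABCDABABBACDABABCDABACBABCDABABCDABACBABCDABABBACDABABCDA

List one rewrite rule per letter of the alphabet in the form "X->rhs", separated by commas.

  step 3 ⇒ step 4: BACBABCDABABCDABACBABBACBABCDABABCDACDABABBACDABABCDABACBABCDABABCDABACBAB ⇒ CDA·BAB·BA·CDA·BAB·CDA·BA·C·BAB·CDA·BAB·CDA·BA·C·BAB·CDA·BAB·BA·CDA·BAB·CDA·CDA·BAB·BA·CDA·BAB·CDA·BA·C·BAB·CDA·BAB·CDA·BA·C·BAB·BA·C·BAB·CDA·BAB·CDA·CDA·BAB·BA·C·BAB·CDA·BAB·CDA·BA·C·BAB·CDA·BAB·BA·CDA·BAB·CDA·BA·C·BAB·CDA·BAB·CDA·BA·C·BAB·CDA·BAB·BA·CDA·BAB·CDA
    A ↦ BAB
    B ↦ CDA
    C ↦ BA
    D ↦ C

A->BAB, B->CDA, C->BA, D->C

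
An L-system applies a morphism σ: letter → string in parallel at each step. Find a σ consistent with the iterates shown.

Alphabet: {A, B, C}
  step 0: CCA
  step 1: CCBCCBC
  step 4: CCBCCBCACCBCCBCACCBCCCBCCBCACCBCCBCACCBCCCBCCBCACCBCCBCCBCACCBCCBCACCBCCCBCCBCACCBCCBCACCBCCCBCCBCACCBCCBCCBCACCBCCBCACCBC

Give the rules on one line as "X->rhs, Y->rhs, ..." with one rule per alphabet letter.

A->C, B->CA, C->CCB

  step 0 ⇒ step 1: CCA ⇒ CCB·CCB·C
    A ↦ C
    C ↦ CCB
    B ↦ CA  (constrained at step 1)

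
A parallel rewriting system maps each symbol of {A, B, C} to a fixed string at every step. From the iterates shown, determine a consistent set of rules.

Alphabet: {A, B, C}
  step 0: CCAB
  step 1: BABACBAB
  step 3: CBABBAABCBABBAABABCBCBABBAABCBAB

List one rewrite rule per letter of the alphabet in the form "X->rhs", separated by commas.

  step 0 ⇒ step 1: CCAB ⇒ BA·BA·CB·AB
    A ↦ CB
    B ↦ AB
    C ↦ BA

A->CB, B->AB, C->BA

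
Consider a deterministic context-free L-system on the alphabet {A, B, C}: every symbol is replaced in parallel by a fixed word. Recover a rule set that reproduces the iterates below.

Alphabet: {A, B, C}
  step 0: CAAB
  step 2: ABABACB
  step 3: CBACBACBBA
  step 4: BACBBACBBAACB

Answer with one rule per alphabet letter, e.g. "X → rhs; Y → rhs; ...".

A->CB, B->A, C->B

  step 3 ⇒ step 4: CBACBACBBA ⇒ B·A·CB·B·A·CB·B·A·A·CB
    A ↦ CB
    B ↦ A
    C ↦ B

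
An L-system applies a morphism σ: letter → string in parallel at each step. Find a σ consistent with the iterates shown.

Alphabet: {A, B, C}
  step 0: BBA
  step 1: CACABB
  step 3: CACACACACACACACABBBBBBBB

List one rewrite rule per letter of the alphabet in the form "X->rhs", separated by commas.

A->BB, B->CA, C->BB

  step 0 ⇒ step 1: BBA ⇒ CA·CA·BB
    A ↦ BB
    B ↦ CA
    C ↦ BB  (constrained at step 1)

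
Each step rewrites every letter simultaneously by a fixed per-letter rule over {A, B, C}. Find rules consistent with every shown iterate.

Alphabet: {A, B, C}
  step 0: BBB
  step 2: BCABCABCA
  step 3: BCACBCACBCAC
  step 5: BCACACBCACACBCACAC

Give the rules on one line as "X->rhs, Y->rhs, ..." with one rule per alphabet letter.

  step 2 ⇒ step 3: BCABCABCA ⇒ BC·A·C·BC·A·C·BC·A·C
    A ↦ C
    B ↦ BC
    C ↦ A

A->C, B->BC, C->A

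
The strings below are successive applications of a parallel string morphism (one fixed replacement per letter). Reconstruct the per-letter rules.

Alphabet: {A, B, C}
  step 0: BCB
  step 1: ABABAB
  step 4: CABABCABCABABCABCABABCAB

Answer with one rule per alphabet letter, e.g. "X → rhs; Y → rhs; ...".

  step 0 ⇒ step 1: BCB ⇒ AB·AB·AB
    B ↦ AB
    C ↦ AB
    A ↦ C  (constrained at step 1)

A->C, B->AB, C->AB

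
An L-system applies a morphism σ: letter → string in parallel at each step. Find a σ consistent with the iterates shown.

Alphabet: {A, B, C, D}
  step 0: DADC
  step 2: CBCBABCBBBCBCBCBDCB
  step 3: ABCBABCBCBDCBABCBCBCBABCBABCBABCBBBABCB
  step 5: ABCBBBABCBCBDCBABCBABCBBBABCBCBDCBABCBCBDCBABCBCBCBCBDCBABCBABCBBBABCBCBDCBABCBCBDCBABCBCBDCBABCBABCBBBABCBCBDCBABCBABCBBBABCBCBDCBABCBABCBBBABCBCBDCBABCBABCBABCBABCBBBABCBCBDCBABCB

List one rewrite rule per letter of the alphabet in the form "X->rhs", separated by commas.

A->CBD, B->CB, C->AB, D->BB

  step 2 ⇒ step 3: CBCBABCBBBCBCBCBDCB ⇒ AB·CB·AB·CB·CBD·CB·AB·CB·CB·CB·AB·CB·AB·CB·AB·CB·BB·AB·CB
    A ↦ CBD
    B ↦ CB
    C ↦ AB
    D ↦ BB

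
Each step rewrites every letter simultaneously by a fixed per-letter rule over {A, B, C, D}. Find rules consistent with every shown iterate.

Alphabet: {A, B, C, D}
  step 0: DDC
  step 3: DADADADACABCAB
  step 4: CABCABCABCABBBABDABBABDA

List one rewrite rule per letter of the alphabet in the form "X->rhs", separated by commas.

A->AB, B->DA, C->BB, D->C

  step 3 ⇒ step 4: DADADADACABCAB ⇒ C·AB·C·AB·C·AB·C·AB·BB·AB·DA·BB·AB·DA
    A ↦ AB
    B ↦ DA
    C ↦ BB
    D ↦ C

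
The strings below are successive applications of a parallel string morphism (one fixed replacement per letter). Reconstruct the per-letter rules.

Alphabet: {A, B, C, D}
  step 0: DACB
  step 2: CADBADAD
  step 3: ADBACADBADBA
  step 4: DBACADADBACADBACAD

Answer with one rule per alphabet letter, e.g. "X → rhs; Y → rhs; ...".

A->D, B->CA, C->A, D->BA

  step 3 ⇒ step 4: ADBACADBADBA ⇒ D·BA·CA·D·A·D·BA·CA·D·BA·CA·D
    A ↦ D
    B ↦ CA
    C ↦ A
    D ↦ BA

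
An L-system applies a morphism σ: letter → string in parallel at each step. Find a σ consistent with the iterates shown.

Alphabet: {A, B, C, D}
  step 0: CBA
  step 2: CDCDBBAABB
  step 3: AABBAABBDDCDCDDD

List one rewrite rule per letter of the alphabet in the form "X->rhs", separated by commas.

  step 2 ⇒ step 3: CDCDBBAABB ⇒ AA·BB·AA·BB·D·D·CD·CD·D·D
    A ↦ CD
    B ↦ D
    C ↦ AA
    D ↦ BB

A->CD, B->D, C->AA, D->BB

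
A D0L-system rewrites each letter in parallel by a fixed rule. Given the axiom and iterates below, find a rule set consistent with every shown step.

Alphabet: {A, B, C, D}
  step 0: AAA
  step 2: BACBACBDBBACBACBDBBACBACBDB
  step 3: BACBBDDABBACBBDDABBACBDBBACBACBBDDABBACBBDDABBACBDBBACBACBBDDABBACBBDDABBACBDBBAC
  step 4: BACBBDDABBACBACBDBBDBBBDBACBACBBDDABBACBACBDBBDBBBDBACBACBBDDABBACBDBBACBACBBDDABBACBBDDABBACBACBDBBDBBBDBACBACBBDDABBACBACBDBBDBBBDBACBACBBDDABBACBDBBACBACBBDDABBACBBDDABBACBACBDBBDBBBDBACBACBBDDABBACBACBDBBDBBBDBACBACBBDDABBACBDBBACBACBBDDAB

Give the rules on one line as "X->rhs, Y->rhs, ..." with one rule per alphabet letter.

A->BBD, B->BAC, C->DAB, D->BDB

  step 3 ⇒ step 4: BACBBDDABBACBBDDABBACBDBBACBACBBDDABBACBBDDABBACBDBBACBACBBDDABBACBBDDABBACBDBBAC ⇒ BAC·BBD·DAB·BAC·BAC·BDB·BDB·BBD·BAC·BAC·BBD·DAB·BAC·BAC·BDB·BDB·BBD·BAC·BAC·BBD·DAB·BAC·BDB·BAC·BAC·BBD·DAB·BAC·BBD·DAB·BAC·BAC·BDB·BDB·BBD·BAC·BAC·BBD·DAB·BAC·BAC·BDB·BDB·BBD·BAC·BAC·BBD·DAB·BAC·BDB·BAC·BAC·BBD·DAB·BAC·BBD·DAB·BAC·BAC·BDB·BDB·BBD·BAC·BAC·BBD·DAB·BAC·BAC·BDB·BDB·BBD·BAC·BAC·BBD·DAB·BAC·BDB·BAC·BAC·BBD·DAB
    A ↦ BBD
    B ↦ BAC
    C ↦ DAB
    D ↦ BDB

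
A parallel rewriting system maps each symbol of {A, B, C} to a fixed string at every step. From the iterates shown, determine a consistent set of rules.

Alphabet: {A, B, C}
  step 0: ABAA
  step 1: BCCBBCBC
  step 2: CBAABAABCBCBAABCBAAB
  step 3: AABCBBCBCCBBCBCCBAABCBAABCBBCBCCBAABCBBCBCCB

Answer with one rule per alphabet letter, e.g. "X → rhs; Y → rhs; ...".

A->BC, B->CB, C->AAB

  step 2 ⇒ step 3: CBAABAABCBCBAABCBAAB ⇒ AAB·CB·BC·BC·CB·BC·BC·CB·AAB·CB·AAB·CB·BC·BC·CB·AAB·CB·BC·BC·CB
    A ↦ BC
    B ↦ CB
    C ↦ AAB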